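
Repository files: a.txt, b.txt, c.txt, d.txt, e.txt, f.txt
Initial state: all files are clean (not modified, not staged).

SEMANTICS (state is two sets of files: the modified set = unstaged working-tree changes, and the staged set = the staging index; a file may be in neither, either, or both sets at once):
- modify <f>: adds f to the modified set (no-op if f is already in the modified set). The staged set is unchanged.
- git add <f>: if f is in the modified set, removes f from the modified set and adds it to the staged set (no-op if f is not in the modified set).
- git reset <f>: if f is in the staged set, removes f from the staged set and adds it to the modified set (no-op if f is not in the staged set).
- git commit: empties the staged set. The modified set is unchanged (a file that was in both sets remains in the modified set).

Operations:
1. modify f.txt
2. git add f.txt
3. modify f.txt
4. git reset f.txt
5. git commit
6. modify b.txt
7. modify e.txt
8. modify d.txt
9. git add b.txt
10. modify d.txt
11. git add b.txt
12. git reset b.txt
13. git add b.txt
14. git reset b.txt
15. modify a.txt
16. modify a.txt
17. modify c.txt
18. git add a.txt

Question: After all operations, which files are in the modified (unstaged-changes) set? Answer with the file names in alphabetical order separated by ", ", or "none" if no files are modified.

After op 1 (modify f.txt): modified={f.txt} staged={none}
After op 2 (git add f.txt): modified={none} staged={f.txt}
After op 3 (modify f.txt): modified={f.txt} staged={f.txt}
After op 4 (git reset f.txt): modified={f.txt} staged={none}
After op 5 (git commit): modified={f.txt} staged={none}
After op 6 (modify b.txt): modified={b.txt, f.txt} staged={none}
After op 7 (modify e.txt): modified={b.txt, e.txt, f.txt} staged={none}
After op 8 (modify d.txt): modified={b.txt, d.txt, e.txt, f.txt} staged={none}
After op 9 (git add b.txt): modified={d.txt, e.txt, f.txt} staged={b.txt}
After op 10 (modify d.txt): modified={d.txt, e.txt, f.txt} staged={b.txt}
After op 11 (git add b.txt): modified={d.txt, e.txt, f.txt} staged={b.txt}
After op 12 (git reset b.txt): modified={b.txt, d.txt, e.txt, f.txt} staged={none}
After op 13 (git add b.txt): modified={d.txt, e.txt, f.txt} staged={b.txt}
After op 14 (git reset b.txt): modified={b.txt, d.txt, e.txt, f.txt} staged={none}
After op 15 (modify a.txt): modified={a.txt, b.txt, d.txt, e.txt, f.txt} staged={none}
After op 16 (modify a.txt): modified={a.txt, b.txt, d.txt, e.txt, f.txt} staged={none}
After op 17 (modify c.txt): modified={a.txt, b.txt, c.txt, d.txt, e.txt, f.txt} staged={none}
After op 18 (git add a.txt): modified={b.txt, c.txt, d.txt, e.txt, f.txt} staged={a.txt}

Answer: b.txt, c.txt, d.txt, e.txt, f.txt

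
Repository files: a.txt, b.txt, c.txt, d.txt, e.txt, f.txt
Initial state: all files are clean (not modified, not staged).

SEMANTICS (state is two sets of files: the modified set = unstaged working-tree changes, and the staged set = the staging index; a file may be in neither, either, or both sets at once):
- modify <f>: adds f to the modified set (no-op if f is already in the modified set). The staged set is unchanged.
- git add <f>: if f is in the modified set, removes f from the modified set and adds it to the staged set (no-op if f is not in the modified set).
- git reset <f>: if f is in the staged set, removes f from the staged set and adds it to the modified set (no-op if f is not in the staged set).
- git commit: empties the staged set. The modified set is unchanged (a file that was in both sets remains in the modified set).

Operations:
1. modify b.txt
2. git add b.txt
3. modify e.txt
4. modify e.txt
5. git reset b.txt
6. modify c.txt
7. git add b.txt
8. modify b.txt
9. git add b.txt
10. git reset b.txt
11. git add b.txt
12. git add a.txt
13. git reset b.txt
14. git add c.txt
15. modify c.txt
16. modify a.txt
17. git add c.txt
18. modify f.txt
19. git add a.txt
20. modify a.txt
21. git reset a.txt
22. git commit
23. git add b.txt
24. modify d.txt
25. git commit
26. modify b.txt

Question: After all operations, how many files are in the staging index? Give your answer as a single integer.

Answer: 0

Derivation:
After op 1 (modify b.txt): modified={b.txt} staged={none}
After op 2 (git add b.txt): modified={none} staged={b.txt}
After op 3 (modify e.txt): modified={e.txt} staged={b.txt}
After op 4 (modify e.txt): modified={e.txt} staged={b.txt}
After op 5 (git reset b.txt): modified={b.txt, e.txt} staged={none}
After op 6 (modify c.txt): modified={b.txt, c.txt, e.txt} staged={none}
After op 7 (git add b.txt): modified={c.txt, e.txt} staged={b.txt}
After op 8 (modify b.txt): modified={b.txt, c.txt, e.txt} staged={b.txt}
After op 9 (git add b.txt): modified={c.txt, e.txt} staged={b.txt}
After op 10 (git reset b.txt): modified={b.txt, c.txt, e.txt} staged={none}
After op 11 (git add b.txt): modified={c.txt, e.txt} staged={b.txt}
After op 12 (git add a.txt): modified={c.txt, e.txt} staged={b.txt}
After op 13 (git reset b.txt): modified={b.txt, c.txt, e.txt} staged={none}
After op 14 (git add c.txt): modified={b.txt, e.txt} staged={c.txt}
After op 15 (modify c.txt): modified={b.txt, c.txt, e.txt} staged={c.txt}
After op 16 (modify a.txt): modified={a.txt, b.txt, c.txt, e.txt} staged={c.txt}
After op 17 (git add c.txt): modified={a.txt, b.txt, e.txt} staged={c.txt}
After op 18 (modify f.txt): modified={a.txt, b.txt, e.txt, f.txt} staged={c.txt}
After op 19 (git add a.txt): modified={b.txt, e.txt, f.txt} staged={a.txt, c.txt}
After op 20 (modify a.txt): modified={a.txt, b.txt, e.txt, f.txt} staged={a.txt, c.txt}
After op 21 (git reset a.txt): modified={a.txt, b.txt, e.txt, f.txt} staged={c.txt}
After op 22 (git commit): modified={a.txt, b.txt, e.txt, f.txt} staged={none}
After op 23 (git add b.txt): modified={a.txt, e.txt, f.txt} staged={b.txt}
After op 24 (modify d.txt): modified={a.txt, d.txt, e.txt, f.txt} staged={b.txt}
After op 25 (git commit): modified={a.txt, d.txt, e.txt, f.txt} staged={none}
After op 26 (modify b.txt): modified={a.txt, b.txt, d.txt, e.txt, f.txt} staged={none}
Final staged set: {none} -> count=0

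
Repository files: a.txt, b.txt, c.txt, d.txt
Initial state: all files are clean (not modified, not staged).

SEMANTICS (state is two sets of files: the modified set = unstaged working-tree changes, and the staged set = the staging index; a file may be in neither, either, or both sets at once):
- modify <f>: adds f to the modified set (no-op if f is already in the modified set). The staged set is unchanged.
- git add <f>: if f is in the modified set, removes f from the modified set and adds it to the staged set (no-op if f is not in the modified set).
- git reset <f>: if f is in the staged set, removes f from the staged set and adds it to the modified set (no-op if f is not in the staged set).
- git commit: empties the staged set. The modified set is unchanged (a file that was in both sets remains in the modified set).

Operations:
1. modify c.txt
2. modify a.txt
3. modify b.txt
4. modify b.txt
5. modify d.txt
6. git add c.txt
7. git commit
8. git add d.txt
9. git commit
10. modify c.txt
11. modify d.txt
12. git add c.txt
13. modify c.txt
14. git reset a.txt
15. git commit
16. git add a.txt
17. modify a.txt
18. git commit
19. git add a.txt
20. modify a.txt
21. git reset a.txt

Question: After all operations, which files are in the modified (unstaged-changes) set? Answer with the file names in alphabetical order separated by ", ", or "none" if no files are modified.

After op 1 (modify c.txt): modified={c.txt} staged={none}
After op 2 (modify a.txt): modified={a.txt, c.txt} staged={none}
After op 3 (modify b.txt): modified={a.txt, b.txt, c.txt} staged={none}
After op 4 (modify b.txt): modified={a.txt, b.txt, c.txt} staged={none}
After op 5 (modify d.txt): modified={a.txt, b.txt, c.txt, d.txt} staged={none}
After op 6 (git add c.txt): modified={a.txt, b.txt, d.txt} staged={c.txt}
After op 7 (git commit): modified={a.txt, b.txt, d.txt} staged={none}
After op 8 (git add d.txt): modified={a.txt, b.txt} staged={d.txt}
After op 9 (git commit): modified={a.txt, b.txt} staged={none}
After op 10 (modify c.txt): modified={a.txt, b.txt, c.txt} staged={none}
After op 11 (modify d.txt): modified={a.txt, b.txt, c.txt, d.txt} staged={none}
After op 12 (git add c.txt): modified={a.txt, b.txt, d.txt} staged={c.txt}
After op 13 (modify c.txt): modified={a.txt, b.txt, c.txt, d.txt} staged={c.txt}
After op 14 (git reset a.txt): modified={a.txt, b.txt, c.txt, d.txt} staged={c.txt}
After op 15 (git commit): modified={a.txt, b.txt, c.txt, d.txt} staged={none}
After op 16 (git add a.txt): modified={b.txt, c.txt, d.txt} staged={a.txt}
After op 17 (modify a.txt): modified={a.txt, b.txt, c.txt, d.txt} staged={a.txt}
After op 18 (git commit): modified={a.txt, b.txt, c.txt, d.txt} staged={none}
After op 19 (git add a.txt): modified={b.txt, c.txt, d.txt} staged={a.txt}
After op 20 (modify a.txt): modified={a.txt, b.txt, c.txt, d.txt} staged={a.txt}
After op 21 (git reset a.txt): modified={a.txt, b.txt, c.txt, d.txt} staged={none}

Answer: a.txt, b.txt, c.txt, d.txt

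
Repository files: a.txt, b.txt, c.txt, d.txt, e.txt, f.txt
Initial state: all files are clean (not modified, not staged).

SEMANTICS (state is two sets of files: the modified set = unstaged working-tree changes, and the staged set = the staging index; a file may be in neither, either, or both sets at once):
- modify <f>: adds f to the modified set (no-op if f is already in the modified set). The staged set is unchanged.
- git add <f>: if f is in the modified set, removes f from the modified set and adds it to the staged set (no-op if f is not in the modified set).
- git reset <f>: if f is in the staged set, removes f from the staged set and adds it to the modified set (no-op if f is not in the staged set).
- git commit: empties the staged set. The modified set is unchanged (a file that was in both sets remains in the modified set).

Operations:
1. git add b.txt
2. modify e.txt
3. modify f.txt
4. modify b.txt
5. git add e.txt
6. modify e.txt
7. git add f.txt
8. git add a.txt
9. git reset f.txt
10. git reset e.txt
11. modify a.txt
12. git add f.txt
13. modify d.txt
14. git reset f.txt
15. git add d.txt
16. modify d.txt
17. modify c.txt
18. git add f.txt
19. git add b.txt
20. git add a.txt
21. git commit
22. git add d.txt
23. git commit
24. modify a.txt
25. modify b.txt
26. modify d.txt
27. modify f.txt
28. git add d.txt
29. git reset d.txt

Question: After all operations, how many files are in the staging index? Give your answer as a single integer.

Answer: 0

Derivation:
After op 1 (git add b.txt): modified={none} staged={none}
After op 2 (modify e.txt): modified={e.txt} staged={none}
After op 3 (modify f.txt): modified={e.txt, f.txt} staged={none}
After op 4 (modify b.txt): modified={b.txt, e.txt, f.txt} staged={none}
After op 5 (git add e.txt): modified={b.txt, f.txt} staged={e.txt}
After op 6 (modify e.txt): modified={b.txt, e.txt, f.txt} staged={e.txt}
After op 7 (git add f.txt): modified={b.txt, e.txt} staged={e.txt, f.txt}
After op 8 (git add a.txt): modified={b.txt, e.txt} staged={e.txt, f.txt}
After op 9 (git reset f.txt): modified={b.txt, e.txt, f.txt} staged={e.txt}
After op 10 (git reset e.txt): modified={b.txt, e.txt, f.txt} staged={none}
After op 11 (modify a.txt): modified={a.txt, b.txt, e.txt, f.txt} staged={none}
After op 12 (git add f.txt): modified={a.txt, b.txt, e.txt} staged={f.txt}
After op 13 (modify d.txt): modified={a.txt, b.txt, d.txt, e.txt} staged={f.txt}
After op 14 (git reset f.txt): modified={a.txt, b.txt, d.txt, e.txt, f.txt} staged={none}
After op 15 (git add d.txt): modified={a.txt, b.txt, e.txt, f.txt} staged={d.txt}
After op 16 (modify d.txt): modified={a.txt, b.txt, d.txt, e.txt, f.txt} staged={d.txt}
After op 17 (modify c.txt): modified={a.txt, b.txt, c.txt, d.txt, e.txt, f.txt} staged={d.txt}
After op 18 (git add f.txt): modified={a.txt, b.txt, c.txt, d.txt, e.txt} staged={d.txt, f.txt}
After op 19 (git add b.txt): modified={a.txt, c.txt, d.txt, e.txt} staged={b.txt, d.txt, f.txt}
After op 20 (git add a.txt): modified={c.txt, d.txt, e.txt} staged={a.txt, b.txt, d.txt, f.txt}
After op 21 (git commit): modified={c.txt, d.txt, e.txt} staged={none}
After op 22 (git add d.txt): modified={c.txt, e.txt} staged={d.txt}
After op 23 (git commit): modified={c.txt, e.txt} staged={none}
After op 24 (modify a.txt): modified={a.txt, c.txt, e.txt} staged={none}
After op 25 (modify b.txt): modified={a.txt, b.txt, c.txt, e.txt} staged={none}
After op 26 (modify d.txt): modified={a.txt, b.txt, c.txt, d.txt, e.txt} staged={none}
After op 27 (modify f.txt): modified={a.txt, b.txt, c.txt, d.txt, e.txt, f.txt} staged={none}
After op 28 (git add d.txt): modified={a.txt, b.txt, c.txt, e.txt, f.txt} staged={d.txt}
After op 29 (git reset d.txt): modified={a.txt, b.txt, c.txt, d.txt, e.txt, f.txt} staged={none}
Final staged set: {none} -> count=0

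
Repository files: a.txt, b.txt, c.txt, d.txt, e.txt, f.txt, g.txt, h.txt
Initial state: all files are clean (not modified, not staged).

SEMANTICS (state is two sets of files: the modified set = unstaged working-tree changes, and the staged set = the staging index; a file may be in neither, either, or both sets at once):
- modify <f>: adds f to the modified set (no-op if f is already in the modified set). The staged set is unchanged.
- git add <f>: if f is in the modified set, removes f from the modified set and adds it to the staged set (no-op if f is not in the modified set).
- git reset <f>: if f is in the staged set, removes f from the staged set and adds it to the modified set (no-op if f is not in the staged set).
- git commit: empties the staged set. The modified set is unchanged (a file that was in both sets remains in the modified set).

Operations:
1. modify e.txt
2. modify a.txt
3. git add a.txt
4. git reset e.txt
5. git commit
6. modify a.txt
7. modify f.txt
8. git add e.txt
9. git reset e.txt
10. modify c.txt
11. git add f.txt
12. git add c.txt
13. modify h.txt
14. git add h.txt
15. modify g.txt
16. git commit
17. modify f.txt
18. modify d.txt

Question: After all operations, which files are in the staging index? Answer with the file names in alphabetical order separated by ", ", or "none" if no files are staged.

Answer: none

Derivation:
After op 1 (modify e.txt): modified={e.txt} staged={none}
After op 2 (modify a.txt): modified={a.txt, e.txt} staged={none}
After op 3 (git add a.txt): modified={e.txt} staged={a.txt}
After op 4 (git reset e.txt): modified={e.txt} staged={a.txt}
After op 5 (git commit): modified={e.txt} staged={none}
After op 6 (modify a.txt): modified={a.txt, e.txt} staged={none}
After op 7 (modify f.txt): modified={a.txt, e.txt, f.txt} staged={none}
After op 8 (git add e.txt): modified={a.txt, f.txt} staged={e.txt}
After op 9 (git reset e.txt): modified={a.txt, e.txt, f.txt} staged={none}
After op 10 (modify c.txt): modified={a.txt, c.txt, e.txt, f.txt} staged={none}
After op 11 (git add f.txt): modified={a.txt, c.txt, e.txt} staged={f.txt}
After op 12 (git add c.txt): modified={a.txt, e.txt} staged={c.txt, f.txt}
After op 13 (modify h.txt): modified={a.txt, e.txt, h.txt} staged={c.txt, f.txt}
After op 14 (git add h.txt): modified={a.txt, e.txt} staged={c.txt, f.txt, h.txt}
After op 15 (modify g.txt): modified={a.txt, e.txt, g.txt} staged={c.txt, f.txt, h.txt}
After op 16 (git commit): modified={a.txt, e.txt, g.txt} staged={none}
After op 17 (modify f.txt): modified={a.txt, e.txt, f.txt, g.txt} staged={none}
After op 18 (modify d.txt): modified={a.txt, d.txt, e.txt, f.txt, g.txt} staged={none}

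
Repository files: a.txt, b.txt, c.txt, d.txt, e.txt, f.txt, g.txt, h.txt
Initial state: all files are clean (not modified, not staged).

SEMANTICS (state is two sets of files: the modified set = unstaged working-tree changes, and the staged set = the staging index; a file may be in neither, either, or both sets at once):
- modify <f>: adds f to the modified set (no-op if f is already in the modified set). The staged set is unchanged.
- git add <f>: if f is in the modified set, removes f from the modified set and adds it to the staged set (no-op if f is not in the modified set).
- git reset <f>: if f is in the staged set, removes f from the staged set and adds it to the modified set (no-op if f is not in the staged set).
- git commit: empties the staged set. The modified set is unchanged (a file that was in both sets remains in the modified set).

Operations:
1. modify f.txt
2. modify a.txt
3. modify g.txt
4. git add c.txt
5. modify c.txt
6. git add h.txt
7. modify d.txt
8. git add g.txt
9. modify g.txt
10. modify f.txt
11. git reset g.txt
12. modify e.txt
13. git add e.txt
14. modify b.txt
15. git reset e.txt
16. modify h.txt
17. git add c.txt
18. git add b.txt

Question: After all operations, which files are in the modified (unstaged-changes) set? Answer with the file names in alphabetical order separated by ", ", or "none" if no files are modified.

After op 1 (modify f.txt): modified={f.txt} staged={none}
After op 2 (modify a.txt): modified={a.txt, f.txt} staged={none}
After op 3 (modify g.txt): modified={a.txt, f.txt, g.txt} staged={none}
After op 4 (git add c.txt): modified={a.txt, f.txt, g.txt} staged={none}
After op 5 (modify c.txt): modified={a.txt, c.txt, f.txt, g.txt} staged={none}
After op 6 (git add h.txt): modified={a.txt, c.txt, f.txt, g.txt} staged={none}
After op 7 (modify d.txt): modified={a.txt, c.txt, d.txt, f.txt, g.txt} staged={none}
After op 8 (git add g.txt): modified={a.txt, c.txt, d.txt, f.txt} staged={g.txt}
After op 9 (modify g.txt): modified={a.txt, c.txt, d.txt, f.txt, g.txt} staged={g.txt}
After op 10 (modify f.txt): modified={a.txt, c.txt, d.txt, f.txt, g.txt} staged={g.txt}
After op 11 (git reset g.txt): modified={a.txt, c.txt, d.txt, f.txt, g.txt} staged={none}
After op 12 (modify e.txt): modified={a.txt, c.txt, d.txt, e.txt, f.txt, g.txt} staged={none}
After op 13 (git add e.txt): modified={a.txt, c.txt, d.txt, f.txt, g.txt} staged={e.txt}
After op 14 (modify b.txt): modified={a.txt, b.txt, c.txt, d.txt, f.txt, g.txt} staged={e.txt}
After op 15 (git reset e.txt): modified={a.txt, b.txt, c.txt, d.txt, e.txt, f.txt, g.txt} staged={none}
After op 16 (modify h.txt): modified={a.txt, b.txt, c.txt, d.txt, e.txt, f.txt, g.txt, h.txt} staged={none}
After op 17 (git add c.txt): modified={a.txt, b.txt, d.txt, e.txt, f.txt, g.txt, h.txt} staged={c.txt}
After op 18 (git add b.txt): modified={a.txt, d.txt, e.txt, f.txt, g.txt, h.txt} staged={b.txt, c.txt}

Answer: a.txt, d.txt, e.txt, f.txt, g.txt, h.txt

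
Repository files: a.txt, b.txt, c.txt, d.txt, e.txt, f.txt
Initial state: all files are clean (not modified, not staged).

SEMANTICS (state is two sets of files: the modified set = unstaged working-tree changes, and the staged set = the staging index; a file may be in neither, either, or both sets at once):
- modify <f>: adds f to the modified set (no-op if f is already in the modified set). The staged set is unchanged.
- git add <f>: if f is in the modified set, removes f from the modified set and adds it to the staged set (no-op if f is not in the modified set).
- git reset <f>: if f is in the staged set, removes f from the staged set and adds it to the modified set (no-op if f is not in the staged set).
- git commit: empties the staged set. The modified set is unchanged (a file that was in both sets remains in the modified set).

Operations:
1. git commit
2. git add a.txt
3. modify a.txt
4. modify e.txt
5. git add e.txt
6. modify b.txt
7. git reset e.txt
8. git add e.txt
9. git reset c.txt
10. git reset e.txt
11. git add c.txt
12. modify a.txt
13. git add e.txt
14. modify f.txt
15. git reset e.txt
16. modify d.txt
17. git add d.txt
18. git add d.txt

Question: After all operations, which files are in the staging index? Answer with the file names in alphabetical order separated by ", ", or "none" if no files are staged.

Answer: d.txt

Derivation:
After op 1 (git commit): modified={none} staged={none}
After op 2 (git add a.txt): modified={none} staged={none}
After op 3 (modify a.txt): modified={a.txt} staged={none}
After op 4 (modify e.txt): modified={a.txt, e.txt} staged={none}
After op 5 (git add e.txt): modified={a.txt} staged={e.txt}
After op 6 (modify b.txt): modified={a.txt, b.txt} staged={e.txt}
After op 7 (git reset e.txt): modified={a.txt, b.txt, e.txt} staged={none}
After op 8 (git add e.txt): modified={a.txt, b.txt} staged={e.txt}
After op 9 (git reset c.txt): modified={a.txt, b.txt} staged={e.txt}
After op 10 (git reset e.txt): modified={a.txt, b.txt, e.txt} staged={none}
After op 11 (git add c.txt): modified={a.txt, b.txt, e.txt} staged={none}
After op 12 (modify a.txt): modified={a.txt, b.txt, e.txt} staged={none}
After op 13 (git add e.txt): modified={a.txt, b.txt} staged={e.txt}
After op 14 (modify f.txt): modified={a.txt, b.txt, f.txt} staged={e.txt}
After op 15 (git reset e.txt): modified={a.txt, b.txt, e.txt, f.txt} staged={none}
After op 16 (modify d.txt): modified={a.txt, b.txt, d.txt, e.txt, f.txt} staged={none}
After op 17 (git add d.txt): modified={a.txt, b.txt, e.txt, f.txt} staged={d.txt}
After op 18 (git add d.txt): modified={a.txt, b.txt, e.txt, f.txt} staged={d.txt}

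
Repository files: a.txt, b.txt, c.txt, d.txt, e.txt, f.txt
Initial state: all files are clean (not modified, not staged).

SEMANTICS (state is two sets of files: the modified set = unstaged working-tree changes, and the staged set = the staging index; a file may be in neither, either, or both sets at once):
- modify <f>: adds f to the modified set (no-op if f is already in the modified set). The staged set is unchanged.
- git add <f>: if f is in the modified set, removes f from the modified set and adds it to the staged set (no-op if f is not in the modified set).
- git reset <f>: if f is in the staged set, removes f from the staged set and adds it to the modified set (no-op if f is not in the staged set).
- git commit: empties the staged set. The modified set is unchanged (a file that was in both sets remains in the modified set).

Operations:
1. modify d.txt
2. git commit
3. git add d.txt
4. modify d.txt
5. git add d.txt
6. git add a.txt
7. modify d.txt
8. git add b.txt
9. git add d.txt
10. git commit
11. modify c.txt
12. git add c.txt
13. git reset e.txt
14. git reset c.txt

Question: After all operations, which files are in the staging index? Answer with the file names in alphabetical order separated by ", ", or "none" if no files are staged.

After op 1 (modify d.txt): modified={d.txt} staged={none}
After op 2 (git commit): modified={d.txt} staged={none}
After op 3 (git add d.txt): modified={none} staged={d.txt}
After op 4 (modify d.txt): modified={d.txt} staged={d.txt}
After op 5 (git add d.txt): modified={none} staged={d.txt}
After op 6 (git add a.txt): modified={none} staged={d.txt}
After op 7 (modify d.txt): modified={d.txt} staged={d.txt}
After op 8 (git add b.txt): modified={d.txt} staged={d.txt}
After op 9 (git add d.txt): modified={none} staged={d.txt}
After op 10 (git commit): modified={none} staged={none}
After op 11 (modify c.txt): modified={c.txt} staged={none}
After op 12 (git add c.txt): modified={none} staged={c.txt}
After op 13 (git reset e.txt): modified={none} staged={c.txt}
After op 14 (git reset c.txt): modified={c.txt} staged={none}

Answer: none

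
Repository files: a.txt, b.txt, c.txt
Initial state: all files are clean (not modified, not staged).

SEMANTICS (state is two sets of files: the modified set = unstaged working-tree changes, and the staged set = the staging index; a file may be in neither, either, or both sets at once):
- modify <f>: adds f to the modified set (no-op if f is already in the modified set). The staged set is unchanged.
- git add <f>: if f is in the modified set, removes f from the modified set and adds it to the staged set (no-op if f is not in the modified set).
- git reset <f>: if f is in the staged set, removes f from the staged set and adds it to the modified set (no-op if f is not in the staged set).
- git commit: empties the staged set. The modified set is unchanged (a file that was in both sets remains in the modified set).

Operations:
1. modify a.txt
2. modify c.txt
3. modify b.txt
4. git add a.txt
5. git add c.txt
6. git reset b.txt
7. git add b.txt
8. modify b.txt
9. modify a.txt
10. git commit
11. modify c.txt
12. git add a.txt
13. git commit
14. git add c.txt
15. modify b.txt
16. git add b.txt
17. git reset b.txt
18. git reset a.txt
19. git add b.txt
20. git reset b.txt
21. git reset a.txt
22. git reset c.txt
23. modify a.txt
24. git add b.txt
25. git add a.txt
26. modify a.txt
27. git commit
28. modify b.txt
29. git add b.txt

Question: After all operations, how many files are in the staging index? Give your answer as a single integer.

Answer: 1

Derivation:
After op 1 (modify a.txt): modified={a.txt} staged={none}
After op 2 (modify c.txt): modified={a.txt, c.txt} staged={none}
After op 3 (modify b.txt): modified={a.txt, b.txt, c.txt} staged={none}
After op 4 (git add a.txt): modified={b.txt, c.txt} staged={a.txt}
After op 5 (git add c.txt): modified={b.txt} staged={a.txt, c.txt}
After op 6 (git reset b.txt): modified={b.txt} staged={a.txt, c.txt}
After op 7 (git add b.txt): modified={none} staged={a.txt, b.txt, c.txt}
After op 8 (modify b.txt): modified={b.txt} staged={a.txt, b.txt, c.txt}
After op 9 (modify a.txt): modified={a.txt, b.txt} staged={a.txt, b.txt, c.txt}
After op 10 (git commit): modified={a.txt, b.txt} staged={none}
After op 11 (modify c.txt): modified={a.txt, b.txt, c.txt} staged={none}
After op 12 (git add a.txt): modified={b.txt, c.txt} staged={a.txt}
After op 13 (git commit): modified={b.txt, c.txt} staged={none}
After op 14 (git add c.txt): modified={b.txt} staged={c.txt}
After op 15 (modify b.txt): modified={b.txt} staged={c.txt}
After op 16 (git add b.txt): modified={none} staged={b.txt, c.txt}
After op 17 (git reset b.txt): modified={b.txt} staged={c.txt}
After op 18 (git reset a.txt): modified={b.txt} staged={c.txt}
After op 19 (git add b.txt): modified={none} staged={b.txt, c.txt}
After op 20 (git reset b.txt): modified={b.txt} staged={c.txt}
After op 21 (git reset a.txt): modified={b.txt} staged={c.txt}
After op 22 (git reset c.txt): modified={b.txt, c.txt} staged={none}
After op 23 (modify a.txt): modified={a.txt, b.txt, c.txt} staged={none}
After op 24 (git add b.txt): modified={a.txt, c.txt} staged={b.txt}
After op 25 (git add a.txt): modified={c.txt} staged={a.txt, b.txt}
After op 26 (modify a.txt): modified={a.txt, c.txt} staged={a.txt, b.txt}
After op 27 (git commit): modified={a.txt, c.txt} staged={none}
After op 28 (modify b.txt): modified={a.txt, b.txt, c.txt} staged={none}
After op 29 (git add b.txt): modified={a.txt, c.txt} staged={b.txt}
Final staged set: {b.txt} -> count=1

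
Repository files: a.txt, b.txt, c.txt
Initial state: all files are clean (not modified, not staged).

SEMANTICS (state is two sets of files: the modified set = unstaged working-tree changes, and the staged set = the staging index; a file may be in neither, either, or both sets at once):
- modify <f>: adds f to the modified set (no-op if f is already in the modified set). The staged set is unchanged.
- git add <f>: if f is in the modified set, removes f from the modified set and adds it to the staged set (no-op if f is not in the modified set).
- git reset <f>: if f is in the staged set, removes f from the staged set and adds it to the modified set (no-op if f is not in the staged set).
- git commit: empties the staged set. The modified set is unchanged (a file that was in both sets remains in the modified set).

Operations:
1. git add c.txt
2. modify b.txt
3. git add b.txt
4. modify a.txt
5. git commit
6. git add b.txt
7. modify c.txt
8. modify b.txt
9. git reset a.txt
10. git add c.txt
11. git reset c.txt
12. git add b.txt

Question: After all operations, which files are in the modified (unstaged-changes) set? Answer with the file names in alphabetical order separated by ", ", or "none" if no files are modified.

Answer: a.txt, c.txt

Derivation:
After op 1 (git add c.txt): modified={none} staged={none}
After op 2 (modify b.txt): modified={b.txt} staged={none}
After op 3 (git add b.txt): modified={none} staged={b.txt}
After op 4 (modify a.txt): modified={a.txt} staged={b.txt}
After op 5 (git commit): modified={a.txt} staged={none}
After op 6 (git add b.txt): modified={a.txt} staged={none}
After op 7 (modify c.txt): modified={a.txt, c.txt} staged={none}
After op 8 (modify b.txt): modified={a.txt, b.txt, c.txt} staged={none}
After op 9 (git reset a.txt): modified={a.txt, b.txt, c.txt} staged={none}
After op 10 (git add c.txt): modified={a.txt, b.txt} staged={c.txt}
After op 11 (git reset c.txt): modified={a.txt, b.txt, c.txt} staged={none}
After op 12 (git add b.txt): modified={a.txt, c.txt} staged={b.txt}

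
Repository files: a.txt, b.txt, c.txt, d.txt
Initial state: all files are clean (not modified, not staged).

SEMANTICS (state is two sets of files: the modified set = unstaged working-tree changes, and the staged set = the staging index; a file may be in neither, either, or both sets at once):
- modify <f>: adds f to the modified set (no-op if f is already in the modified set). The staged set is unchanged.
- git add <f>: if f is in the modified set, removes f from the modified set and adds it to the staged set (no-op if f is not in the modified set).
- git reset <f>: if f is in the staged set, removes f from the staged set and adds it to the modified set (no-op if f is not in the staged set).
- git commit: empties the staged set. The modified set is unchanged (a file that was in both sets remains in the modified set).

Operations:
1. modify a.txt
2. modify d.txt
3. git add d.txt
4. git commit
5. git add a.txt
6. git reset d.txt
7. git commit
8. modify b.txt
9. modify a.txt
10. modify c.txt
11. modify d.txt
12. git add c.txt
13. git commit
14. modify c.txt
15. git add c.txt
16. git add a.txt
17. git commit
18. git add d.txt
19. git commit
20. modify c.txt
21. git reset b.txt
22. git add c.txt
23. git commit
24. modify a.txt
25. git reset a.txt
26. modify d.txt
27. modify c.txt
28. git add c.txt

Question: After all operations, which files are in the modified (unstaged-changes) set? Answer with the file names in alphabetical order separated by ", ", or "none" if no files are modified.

Answer: a.txt, b.txt, d.txt

Derivation:
After op 1 (modify a.txt): modified={a.txt} staged={none}
After op 2 (modify d.txt): modified={a.txt, d.txt} staged={none}
After op 3 (git add d.txt): modified={a.txt} staged={d.txt}
After op 4 (git commit): modified={a.txt} staged={none}
After op 5 (git add a.txt): modified={none} staged={a.txt}
After op 6 (git reset d.txt): modified={none} staged={a.txt}
After op 7 (git commit): modified={none} staged={none}
After op 8 (modify b.txt): modified={b.txt} staged={none}
After op 9 (modify a.txt): modified={a.txt, b.txt} staged={none}
After op 10 (modify c.txt): modified={a.txt, b.txt, c.txt} staged={none}
After op 11 (modify d.txt): modified={a.txt, b.txt, c.txt, d.txt} staged={none}
After op 12 (git add c.txt): modified={a.txt, b.txt, d.txt} staged={c.txt}
After op 13 (git commit): modified={a.txt, b.txt, d.txt} staged={none}
After op 14 (modify c.txt): modified={a.txt, b.txt, c.txt, d.txt} staged={none}
After op 15 (git add c.txt): modified={a.txt, b.txt, d.txt} staged={c.txt}
After op 16 (git add a.txt): modified={b.txt, d.txt} staged={a.txt, c.txt}
After op 17 (git commit): modified={b.txt, d.txt} staged={none}
After op 18 (git add d.txt): modified={b.txt} staged={d.txt}
After op 19 (git commit): modified={b.txt} staged={none}
After op 20 (modify c.txt): modified={b.txt, c.txt} staged={none}
After op 21 (git reset b.txt): modified={b.txt, c.txt} staged={none}
After op 22 (git add c.txt): modified={b.txt} staged={c.txt}
After op 23 (git commit): modified={b.txt} staged={none}
After op 24 (modify a.txt): modified={a.txt, b.txt} staged={none}
After op 25 (git reset a.txt): modified={a.txt, b.txt} staged={none}
After op 26 (modify d.txt): modified={a.txt, b.txt, d.txt} staged={none}
After op 27 (modify c.txt): modified={a.txt, b.txt, c.txt, d.txt} staged={none}
After op 28 (git add c.txt): modified={a.txt, b.txt, d.txt} staged={c.txt}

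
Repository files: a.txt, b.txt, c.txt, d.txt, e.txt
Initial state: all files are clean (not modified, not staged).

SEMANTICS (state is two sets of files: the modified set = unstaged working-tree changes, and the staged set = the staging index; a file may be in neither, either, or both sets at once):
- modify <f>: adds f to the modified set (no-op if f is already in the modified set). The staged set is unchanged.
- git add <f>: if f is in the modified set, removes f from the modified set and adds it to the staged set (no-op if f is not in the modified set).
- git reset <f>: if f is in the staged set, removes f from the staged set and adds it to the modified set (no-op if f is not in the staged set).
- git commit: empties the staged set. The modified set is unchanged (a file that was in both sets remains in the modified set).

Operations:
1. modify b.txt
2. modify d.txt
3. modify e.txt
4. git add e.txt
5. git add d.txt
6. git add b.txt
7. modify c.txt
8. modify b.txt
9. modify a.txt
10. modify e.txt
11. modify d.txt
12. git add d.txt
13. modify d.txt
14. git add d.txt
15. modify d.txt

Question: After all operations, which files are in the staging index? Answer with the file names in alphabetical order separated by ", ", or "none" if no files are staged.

Answer: b.txt, d.txt, e.txt

Derivation:
After op 1 (modify b.txt): modified={b.txt} staged={none}
After op 2 (modify d.txt): modified={b.txt, d.txt} staged={none}
After op 3 (modify e.txt): modified={b.txt, d.txt, e.txt} staged={none}
After op 4 (git add e.txt): modified={b.txt, d.txt} staged={e.txt}
After op 5 (git add d.txt): modified={b.txt} staged={d.txt, e.txt}
After op 6 (git add b.txt): modified={none} staged={b.txt, d.txt, e.txt}
After op 7 (modify c.txt): modified={c.txt} staged={b.txt, d.txt, e.txt}
After op 8 (modify b.txt): modified={b.txt, c.txt} staged={b.txt, d.txt, e.txt}
After op 9 (modify a.txt): modified={a.txt, b.txt, c.txt} staged={b.txt, d.txt, e.txt}
After op 10 (modify e.txt): modified={a.txt, b.txt, c.txt, e.txt} staged={b.txt, d.txt, e.txt}
After op 11 (modify d.txt): modified={a.txt, b.txt, c.txt, d.txt, e.txt} staged={b.txt, d.txt, e.txt}
After op 12 (git add d.txt): modified={a.txt, b.txt, c.txt, e.txt} staged={b.txt, d.txt, e.txt}
After op 13 (modify d.txt): modified={a.txt, b.txt, c.txt, d.txt, e.txt} staged={b.txt, d.txt, e.txt}
After op 14 (git add d.txt): modified={a.txt, b.txt, c.txt, e.txt} staged={b.txt, d.txt, e.txt}
After op 15 (modify d.txt): modified={a.txt, b.txt, c.txt, d.txt, e.txt} staged={b.txt, d.txt, e.txt}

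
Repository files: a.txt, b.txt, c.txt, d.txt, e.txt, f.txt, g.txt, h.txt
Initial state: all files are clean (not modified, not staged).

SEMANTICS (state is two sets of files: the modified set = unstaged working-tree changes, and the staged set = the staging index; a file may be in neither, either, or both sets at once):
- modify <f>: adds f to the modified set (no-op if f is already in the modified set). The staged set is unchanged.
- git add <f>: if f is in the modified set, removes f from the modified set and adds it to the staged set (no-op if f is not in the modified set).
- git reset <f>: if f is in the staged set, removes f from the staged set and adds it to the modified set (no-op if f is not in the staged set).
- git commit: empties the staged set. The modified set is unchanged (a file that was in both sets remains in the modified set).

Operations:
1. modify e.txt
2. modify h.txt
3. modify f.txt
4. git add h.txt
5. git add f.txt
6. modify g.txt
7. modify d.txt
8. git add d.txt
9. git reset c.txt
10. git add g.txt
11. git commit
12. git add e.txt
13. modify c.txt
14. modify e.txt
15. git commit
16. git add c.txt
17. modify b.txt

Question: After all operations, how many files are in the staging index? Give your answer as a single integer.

Answer: 1

Derivation:
After op 1 (modify e.txt): modified={e.txt} staged={none}
After op 2 (modify h.txt): modified={e.txt, h.txt} staged={none}
After op 3 (modify f.txt): modified={e.txt, f.txt, h.txt} staged={none}
After op 4 (git add h.txt): modified={e.txt, f.txt} staged={h.txt}
After op 5 (git add f.txt): modified={e.txt} staged={f.txt, h.txt}
After op 6 (modify g.txt): modified={e.txt, g.txt} staged={f.txt, h.txt}
After op 7 (modify d.txt): modified={d.txt, e.txt, g.txt} staged={f.txt, h.txt}
After op 8 (git add d.txt): modified={e.txt, g.txt} staged={d.txt, f.txt, h.txt}
After op 9 (git reset c.txt): modified={e.txt, g.txt} staged={d.txt, f.txt, h.txt}
After op 10 (git add g.txt): modified={e.txt} staged={d.txt, f.txt, g.txt, h.txt}
After op 11 (git commit): modified={e.txt} staged={none}
After op 12 (git add e.txt): modified={none} staged={e.txt}
After op 13 (modify c.txt): modified={c.txt} staged={e.txt}
After op 14 (modify e.txt): modified={c.txt, e.txt} staged={e.txt}
After op 15 (git commit): modified={c.txt, e.txt} staged={none}
After op 16 (git add c.txt): modified={e.txt} staged={c.txt}
After op 17 (modify b.txt): modified={b.txt, e.txt} staged={c.txt}
Final staged set: {c.txt} -> count=1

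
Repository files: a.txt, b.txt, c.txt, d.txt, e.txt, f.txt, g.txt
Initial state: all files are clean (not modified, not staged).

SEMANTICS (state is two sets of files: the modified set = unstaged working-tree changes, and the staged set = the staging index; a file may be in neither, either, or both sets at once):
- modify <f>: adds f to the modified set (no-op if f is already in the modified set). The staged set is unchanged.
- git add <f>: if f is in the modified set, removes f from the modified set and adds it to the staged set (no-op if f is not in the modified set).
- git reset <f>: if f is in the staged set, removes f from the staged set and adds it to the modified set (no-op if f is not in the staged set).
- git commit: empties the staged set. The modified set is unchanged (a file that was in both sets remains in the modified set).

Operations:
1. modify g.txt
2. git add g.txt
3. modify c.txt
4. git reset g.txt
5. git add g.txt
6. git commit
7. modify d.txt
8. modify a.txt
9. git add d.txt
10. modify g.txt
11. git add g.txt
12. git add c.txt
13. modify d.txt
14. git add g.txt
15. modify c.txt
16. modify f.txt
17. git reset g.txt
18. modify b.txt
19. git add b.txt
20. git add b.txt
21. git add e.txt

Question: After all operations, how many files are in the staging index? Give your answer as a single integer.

After op 1 (modify g.txt): modified={g.txt} staged={none}
After op 2 (git add g.txt): modified={none} staged={g.txt}
After op 3 (modify c.txt): modified={c.txt} staged={g.txt}
After op 4 (git reset g.txt): modified={c.txt, g.txt} staged={none}
After op 5 (git add g.txt): modified={c.txt} staged={g.txt}
After op 6 (git commit): modified={c.txt} staged={none}
After op 7 (modify d.txt): modified={c.txt, d.txt} staged={none}
After op 8 (modify a.txt): modified={a.txt, c.txt, d.txt} staged={none}
After op 9 (git add d.txt): modified={a.txt, c.txt} staged={d.txt}
After op 10 (modify g.txt): modified={a.txt, c.txt, g.txt} staged={d.txt}
After op 11 (git add g.txt): modified={a.txt, c.txt} staged={d.txt, g.txt}
After op 12 (git add c.txt): modified={a.txt} staged={c.txt, d.txt, g.txt}
After op 13 (modify d.txt): modified={a.txt, d.txt} staged={c.txt, d.txt, g.txt}
After op 14 (git add g.txt): modified={a.txt, d.txt} staged={c.txt, d.txt, g.txt}
After op 15 (modify c.txt): modified={a.txt, c.txt, d.txt} staged={c.txt, d.txt, g.txt}
After op 16 (modify f.txt): modified={a.txt, c.txt, d.txt, f.txt} staged={c.txt, d.txt, g.txt}
After op 17 (git reset g.txt): modified={a.txt, c.txt, d.txt, f.txt, g.txt} staged={c.txt, d.txt}
After op 18 (modify b.txt): modified={a.txt, b.txt, c.txt, d.txt, f.txt, g.txt} staged={c.txt, d.txt}
After op 19 (git add b.txt): modified={a.txt, c.txt, d.txt, f.txt, g.txt} staged={b.txt, c.txt, d.txt}
After op 20 (git add b.txt): modified={a.txt, c.txt, d.txt, f.txt, g.txt} staged={b.txt, c.txt, d.txt}
After op 21 (git add e.txt): modified={a.txt, c.txt, d.txt, f.txt, g.txt} staged={b.txt, c.txt, d.txt}
Final staged set: {b.txt, c.txt, d.txt} -> count=3

Answer: 3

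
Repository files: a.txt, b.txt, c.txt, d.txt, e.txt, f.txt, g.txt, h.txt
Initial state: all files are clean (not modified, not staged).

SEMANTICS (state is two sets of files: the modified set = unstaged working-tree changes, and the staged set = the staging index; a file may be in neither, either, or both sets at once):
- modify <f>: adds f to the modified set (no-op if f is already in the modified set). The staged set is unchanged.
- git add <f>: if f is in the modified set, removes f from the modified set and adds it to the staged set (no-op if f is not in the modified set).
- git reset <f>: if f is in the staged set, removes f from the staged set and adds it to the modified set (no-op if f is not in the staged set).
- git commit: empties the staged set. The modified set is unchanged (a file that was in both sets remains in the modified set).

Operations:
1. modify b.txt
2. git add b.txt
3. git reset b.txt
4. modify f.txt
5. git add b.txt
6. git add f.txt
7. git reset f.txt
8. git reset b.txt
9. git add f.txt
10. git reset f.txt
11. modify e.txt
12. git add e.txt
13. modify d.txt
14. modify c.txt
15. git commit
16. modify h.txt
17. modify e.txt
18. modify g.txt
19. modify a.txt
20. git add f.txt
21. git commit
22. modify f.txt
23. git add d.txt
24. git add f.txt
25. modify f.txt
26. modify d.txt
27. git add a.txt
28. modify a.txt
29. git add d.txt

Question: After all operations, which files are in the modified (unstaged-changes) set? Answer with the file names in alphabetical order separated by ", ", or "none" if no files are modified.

After op 1 (modify b.txt): modified={b.txt} staged={none}
After op 2 (git add b.txt): modified={none} staged={b.txt}
After op 3 (git reset b.txt): modified={b.txt} staged={none}
After op 4 (modify f.txt): modified={b.txt, f.txt} staged={none}
After op 5 (git add b.txt): modified={f.txt} staged={b.txt}
After op 6 (git add f.txt): modified={none} staged={b.txt, f.txt}
After op 7 (git reset f.txt): modified={f.txt} staged={b.txt}
After op 8 (git reset b.txt): modified={b.txt, f.txt} staged={none}
After op 9 (git add f.txt): modified={b.txt} staged={f.txt}
After op 10 (git reset f.txt): modified={b.txt, f.txt} staged={none}
After op 11 (modify e.txt): modified={b.txt, e.txt, f.txt} staged={none}
After op 12 (git add e.txt): modified={b.txt, f.txt} staged={e.txt}
After op 13 (modify d.txt): modified={b.txt, d.txt, f.txt} staged={e.txt}
After op 14 (modify c.txt): modified={b.txt, c.txt, d.txt, f.txt} staged={e.txt}
After op 15 (git commit): modified={b.txt, c.txt, d.txt, f.txt} staged={none}
After op 16 (modify h.txt): modified={b.txt, c.txt, d.txt, f.txt, h.txt} staged={none}
After op 17 (modify e.txt): modified={b.txt, c.txt, d.txt, e.txt, f.txt, h.txt} staged={none}
After op 18 (modify g.txt): modified={b.txt, c.txt, d.txt, e.txt, f.txt, g.txt, h.txt} staged={none}
After op 19 (modify a.txt): modified={a.txt, b.txt, c.txt, d.txt, e.txt, f.txt, g.txt, h.txt} staged={none}
After op 20 (git add f.txt): modified={a.txt, b.txt, c.txt, d.txt, e.txt, g.txt, h.txt} staged={f.txt}
After op 21 (git commit): modified={a.txt, b.txt, c.txt, d.txt, e.txt, g.txt, h.txt} staged={none}
After op 22 (modify f.txt): modified={a.txt, b.txt, c.txt, d.txt, e.txt, f.txt, g.txt, h.txt} staged={none}
After op 23 (git add d.txt): modified={a.txt, b.txt, c.txt, e.txt, f.txt, g.txt, h.txt} staged={d.txt}
After op 24 (git add f.txt): modified={a.txt, b.txt, c.txt, e.txt, g.txt, h.txt} staged={d.txt, f.txt}
After op 25 (modify f.txt): modified={a.txt, b.txt, c.txt, e.txt, f.txt, g.txt, h.txt} staged={d.txt, f.txt}
After op 26 (modify d.txt): modified={a.txt, b.txt, c.txt, d.txt, e.txt, f.txt, g.txt, h.txt} staged={d.txt, f.txt}
After op 27 (git add a.txt): modified={b.txt, c.txt, d.txt, e.txt, f.txt, g.txt, h.txt} staged={a.txt, d.txt, f.txt}
After op 28 (modify a.txt): modified={a.txt, b.txt, c.txt, d.txt, e.txt, f.txt, g.txt, h.txt} staged={a.txt, d.txt, f.txt}
After op 29 (git add d.txt): modified={a.txt, b.txt, c.txt, e.txt, f.txt, g.txt, h.txt} staged={a.txt, d.txt, f.txt}

Answer: a.txt, b.txt, c.txt, e.txt, f.txt, g.txt, h.txt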